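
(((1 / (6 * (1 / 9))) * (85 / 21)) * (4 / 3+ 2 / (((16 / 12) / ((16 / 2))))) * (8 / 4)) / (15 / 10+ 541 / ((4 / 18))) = 850 / 12789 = 0.07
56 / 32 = 7 / 4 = 1.75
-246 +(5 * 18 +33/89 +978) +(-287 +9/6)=95563/178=536.87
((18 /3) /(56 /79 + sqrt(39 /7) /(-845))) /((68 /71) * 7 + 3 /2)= 69125316 * sqrt(273) /280926906341 + 289836324960 /280926906341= 1.04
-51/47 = -1.09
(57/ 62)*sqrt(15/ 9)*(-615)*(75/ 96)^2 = -7303125*sqrt(15)/ 63488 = -445.52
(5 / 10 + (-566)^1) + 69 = -993 / 2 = -496.50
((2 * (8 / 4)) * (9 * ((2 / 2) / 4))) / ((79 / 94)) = 846 / 79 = 10.71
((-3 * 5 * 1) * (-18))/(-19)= -270/19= -14.21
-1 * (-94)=94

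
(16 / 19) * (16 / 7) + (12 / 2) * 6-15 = 3049 / 133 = 22.92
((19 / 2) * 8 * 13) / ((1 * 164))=247 / 41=6.02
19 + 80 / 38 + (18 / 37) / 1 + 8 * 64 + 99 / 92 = 34580177 / 64676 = 534.67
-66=-66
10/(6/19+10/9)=855/122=7.01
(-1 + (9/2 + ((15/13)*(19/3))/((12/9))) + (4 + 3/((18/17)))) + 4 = 3091/156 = 19.81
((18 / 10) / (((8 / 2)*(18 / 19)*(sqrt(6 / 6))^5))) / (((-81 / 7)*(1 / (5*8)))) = -133 / 81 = -1.64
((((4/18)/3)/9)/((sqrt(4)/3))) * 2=2/81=0.02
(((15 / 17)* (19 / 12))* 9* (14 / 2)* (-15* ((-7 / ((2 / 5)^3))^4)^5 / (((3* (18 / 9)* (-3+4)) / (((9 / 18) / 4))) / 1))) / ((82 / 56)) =-14497504744169041881215846678809811010069097392261028289794921875 / 12857380619375557476352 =-1127562850735077645488618000000000000000000.00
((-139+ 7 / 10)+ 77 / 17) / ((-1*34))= 22741 / 5780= 3.93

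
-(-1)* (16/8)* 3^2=18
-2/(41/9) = -18/41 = -0.44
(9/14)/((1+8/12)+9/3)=27/196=0.14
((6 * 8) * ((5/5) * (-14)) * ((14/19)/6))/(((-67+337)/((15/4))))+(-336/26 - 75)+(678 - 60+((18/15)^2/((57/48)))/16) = 29399537/55575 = 529.01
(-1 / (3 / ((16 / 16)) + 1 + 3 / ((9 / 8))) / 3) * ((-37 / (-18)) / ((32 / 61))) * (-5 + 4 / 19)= 205387 / 218880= 0.94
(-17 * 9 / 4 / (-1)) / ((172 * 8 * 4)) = 153 / 22016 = 0.01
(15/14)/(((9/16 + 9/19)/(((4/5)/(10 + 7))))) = 608/12495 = 0.05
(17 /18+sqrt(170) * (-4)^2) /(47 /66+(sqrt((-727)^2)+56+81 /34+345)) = 3179 /3807264+561 * sqrt(170) /39659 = 0.19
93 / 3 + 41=72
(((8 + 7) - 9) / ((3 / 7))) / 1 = 14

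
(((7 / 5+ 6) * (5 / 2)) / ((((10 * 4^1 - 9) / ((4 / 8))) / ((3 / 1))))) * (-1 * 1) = -111 / 124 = -0.90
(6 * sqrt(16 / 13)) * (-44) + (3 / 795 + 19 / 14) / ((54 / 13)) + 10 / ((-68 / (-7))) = 171177 / 126140 - 1056 * sqrt(13) / 13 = -291.52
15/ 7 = 2.14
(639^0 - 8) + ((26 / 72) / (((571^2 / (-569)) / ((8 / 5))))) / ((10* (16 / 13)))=-8216329361 / 1173747600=-7.00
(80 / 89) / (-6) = -40 / 267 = -0.15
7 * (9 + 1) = 70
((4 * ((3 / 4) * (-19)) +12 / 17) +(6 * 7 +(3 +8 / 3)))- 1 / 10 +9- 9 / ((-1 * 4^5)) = 0.28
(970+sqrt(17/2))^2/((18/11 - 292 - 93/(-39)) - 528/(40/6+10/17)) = -49783468735/19087674 - 25661350 * sqrt(34)/9543837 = -2623.83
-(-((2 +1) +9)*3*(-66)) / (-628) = 594 / 157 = 3.78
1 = 1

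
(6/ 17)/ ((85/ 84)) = 504/ 1445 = 0.35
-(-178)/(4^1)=89/2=44.50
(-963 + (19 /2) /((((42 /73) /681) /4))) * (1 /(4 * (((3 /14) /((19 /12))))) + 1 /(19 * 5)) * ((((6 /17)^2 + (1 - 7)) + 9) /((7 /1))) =2475742931 /67830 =36499.23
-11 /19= -0.58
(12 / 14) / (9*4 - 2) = 3 / 119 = 0.03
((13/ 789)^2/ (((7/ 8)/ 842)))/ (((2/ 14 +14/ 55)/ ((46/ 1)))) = 2880111520/ 95245713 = 30.24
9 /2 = 4.50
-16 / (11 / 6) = -96 / 11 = -8.73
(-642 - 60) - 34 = -736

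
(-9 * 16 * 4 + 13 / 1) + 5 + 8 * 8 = -494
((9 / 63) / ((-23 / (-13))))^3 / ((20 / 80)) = 8788 / 4173281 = 0.00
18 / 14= 9 / 7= 1.29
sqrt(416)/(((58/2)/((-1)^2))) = 4*sqrt(26)/29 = 0.70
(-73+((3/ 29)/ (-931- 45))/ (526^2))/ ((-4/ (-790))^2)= -89194146739464875/ 31324150016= -2847456.25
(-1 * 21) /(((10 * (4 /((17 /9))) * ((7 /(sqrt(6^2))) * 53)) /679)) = -11543 /1060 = -10.89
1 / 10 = 0.10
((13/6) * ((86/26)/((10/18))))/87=43/290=0.15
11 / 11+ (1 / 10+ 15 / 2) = 43 / 5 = 8.60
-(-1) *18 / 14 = 9 / 7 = 1.29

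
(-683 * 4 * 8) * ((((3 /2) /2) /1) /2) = -8196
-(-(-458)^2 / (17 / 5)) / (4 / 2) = 524410 / 17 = 30847.65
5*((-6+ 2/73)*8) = -17440/73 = -238.90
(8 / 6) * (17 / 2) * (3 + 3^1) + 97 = 165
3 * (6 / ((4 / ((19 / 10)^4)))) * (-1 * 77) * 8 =-90312453 / 2500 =-36124.98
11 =11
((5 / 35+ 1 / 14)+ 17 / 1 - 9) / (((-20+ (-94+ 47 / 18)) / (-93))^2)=32226174 / 5628035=5.73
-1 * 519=-519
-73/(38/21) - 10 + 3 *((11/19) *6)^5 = 7264691383/4952198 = 1466.96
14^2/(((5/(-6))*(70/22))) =-1848/25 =-73.92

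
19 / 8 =2.38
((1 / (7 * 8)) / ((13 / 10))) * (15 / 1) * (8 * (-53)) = -7950 / 91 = -87.36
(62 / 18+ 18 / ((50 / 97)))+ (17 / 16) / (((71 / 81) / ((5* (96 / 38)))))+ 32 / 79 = 1296776297 / 23978475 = 54.08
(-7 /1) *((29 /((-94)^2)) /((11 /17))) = -3451 /97196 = -0.04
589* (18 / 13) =815.54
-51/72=-17/24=-0.71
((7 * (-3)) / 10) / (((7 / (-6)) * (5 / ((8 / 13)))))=0.22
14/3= 4.67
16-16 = 0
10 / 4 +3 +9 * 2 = 47 / 2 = 23.50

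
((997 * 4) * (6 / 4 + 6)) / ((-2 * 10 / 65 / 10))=-972075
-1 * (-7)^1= 7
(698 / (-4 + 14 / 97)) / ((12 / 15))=-169265 / 748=-226.29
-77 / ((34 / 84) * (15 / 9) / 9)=-87318 / 85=-1027.27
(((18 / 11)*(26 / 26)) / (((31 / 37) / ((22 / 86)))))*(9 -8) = 666 / 1333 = 0.50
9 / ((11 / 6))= 4.91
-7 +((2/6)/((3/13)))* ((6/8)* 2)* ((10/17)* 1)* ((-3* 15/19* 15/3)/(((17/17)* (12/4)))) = -3886/323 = -12.03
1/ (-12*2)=-0.04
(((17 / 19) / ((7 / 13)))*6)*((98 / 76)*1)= 4641 / 361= 12.86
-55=-55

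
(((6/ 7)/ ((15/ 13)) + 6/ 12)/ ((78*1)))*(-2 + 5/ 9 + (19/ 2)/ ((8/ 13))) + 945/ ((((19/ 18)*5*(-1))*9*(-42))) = 53369/ 76608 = 0.70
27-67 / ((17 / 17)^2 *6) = 95 / 6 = 15.83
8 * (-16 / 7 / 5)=-128 / 35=-3.66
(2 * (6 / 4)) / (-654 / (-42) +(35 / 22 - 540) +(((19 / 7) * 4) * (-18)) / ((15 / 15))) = -154 / 36871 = -0.00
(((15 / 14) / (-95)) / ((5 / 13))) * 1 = -39 / 1330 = -0.03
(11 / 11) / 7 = 1 / 7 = 0.14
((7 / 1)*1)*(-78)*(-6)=3276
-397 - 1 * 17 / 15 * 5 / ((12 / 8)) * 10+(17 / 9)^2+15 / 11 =-382993 / 891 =-429.85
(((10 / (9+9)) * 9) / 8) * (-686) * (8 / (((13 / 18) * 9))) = -527.69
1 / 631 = 0.00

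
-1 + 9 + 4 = 12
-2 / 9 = -0.22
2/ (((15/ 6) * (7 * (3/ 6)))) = 0.23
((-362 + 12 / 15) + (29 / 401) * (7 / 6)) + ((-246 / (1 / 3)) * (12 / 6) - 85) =-23123051 / 12030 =-1922.12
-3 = -3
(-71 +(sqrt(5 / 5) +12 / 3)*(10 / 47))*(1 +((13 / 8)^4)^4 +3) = -2190925227378903842455 / 13229323905400832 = -165611.28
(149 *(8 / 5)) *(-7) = -8344 / 5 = -1668.80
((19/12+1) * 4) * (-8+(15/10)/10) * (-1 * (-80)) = -19468/3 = -6489.33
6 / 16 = 3 / 8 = 0.38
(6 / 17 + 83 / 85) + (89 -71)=1643 / 85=19.33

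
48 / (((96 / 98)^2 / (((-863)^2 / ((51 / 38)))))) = 33975617011 / 1224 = 27757857.04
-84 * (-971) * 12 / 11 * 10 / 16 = 611730 / 11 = 55611.82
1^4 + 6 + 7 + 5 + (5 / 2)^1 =43 / 2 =21.50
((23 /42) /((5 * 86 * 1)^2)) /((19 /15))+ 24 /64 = 1844389 /4918340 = 0.38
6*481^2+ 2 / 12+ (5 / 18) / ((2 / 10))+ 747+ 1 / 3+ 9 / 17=212504059 / 153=1388915.42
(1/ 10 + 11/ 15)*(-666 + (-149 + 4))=-4055/ 6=-675.83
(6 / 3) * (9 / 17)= 18 / 17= 1.06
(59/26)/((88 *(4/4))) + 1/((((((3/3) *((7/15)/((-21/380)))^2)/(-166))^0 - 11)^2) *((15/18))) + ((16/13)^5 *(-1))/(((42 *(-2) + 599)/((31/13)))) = 270268269053/10937549194000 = 0.02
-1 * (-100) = 100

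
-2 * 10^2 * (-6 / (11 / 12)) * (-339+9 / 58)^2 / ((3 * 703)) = 463488490800 / 6503453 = 71268.06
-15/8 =-1.88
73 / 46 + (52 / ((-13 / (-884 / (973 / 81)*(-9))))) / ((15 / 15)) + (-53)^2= 7220027 / 44758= 161.31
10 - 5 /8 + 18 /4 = 111 /8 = 13.88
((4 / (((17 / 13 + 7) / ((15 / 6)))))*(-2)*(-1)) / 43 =65 / 1161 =0.06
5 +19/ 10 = 69/ 10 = 6.90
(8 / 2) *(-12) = -48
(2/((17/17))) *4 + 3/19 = 155/19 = 8.16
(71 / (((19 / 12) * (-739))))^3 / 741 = -0.00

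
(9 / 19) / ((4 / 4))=9 / 19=0.47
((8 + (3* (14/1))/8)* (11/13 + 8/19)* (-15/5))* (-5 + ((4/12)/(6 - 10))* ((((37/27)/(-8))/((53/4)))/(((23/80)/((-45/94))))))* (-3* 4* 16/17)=-12916182880/4539119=-2845.53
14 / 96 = 7 / 48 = 0.15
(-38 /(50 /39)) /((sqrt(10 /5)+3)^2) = -8151 /1225+4446* sqrt(2) /1225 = -1.52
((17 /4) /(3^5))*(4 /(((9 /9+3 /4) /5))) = 340 /1701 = 0.20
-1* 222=-222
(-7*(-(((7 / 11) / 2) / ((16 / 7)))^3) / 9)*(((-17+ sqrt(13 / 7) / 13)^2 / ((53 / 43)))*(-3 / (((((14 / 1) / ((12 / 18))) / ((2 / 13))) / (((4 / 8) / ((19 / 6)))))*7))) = -678822725 / 2783398785024+ 1755131*sqrt(91) / 5566797570048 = -0.00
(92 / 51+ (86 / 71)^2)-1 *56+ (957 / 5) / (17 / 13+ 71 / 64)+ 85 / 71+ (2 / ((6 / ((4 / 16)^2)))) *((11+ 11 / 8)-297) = 7188658792637 / 330886400640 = 21.73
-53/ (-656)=53/ 656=0.08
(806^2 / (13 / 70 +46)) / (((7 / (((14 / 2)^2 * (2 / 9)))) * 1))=636643280 / 29097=21880.03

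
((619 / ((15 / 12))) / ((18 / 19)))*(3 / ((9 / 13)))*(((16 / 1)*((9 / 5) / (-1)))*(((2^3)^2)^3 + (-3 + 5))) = -427523076032 / 25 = -17100923041.28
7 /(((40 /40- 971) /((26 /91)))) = -1 /485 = -0.00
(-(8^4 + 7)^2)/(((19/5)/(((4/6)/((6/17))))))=-1430941765/171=-8368080.50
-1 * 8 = -8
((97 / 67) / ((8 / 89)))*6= 25899 / 268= 96.64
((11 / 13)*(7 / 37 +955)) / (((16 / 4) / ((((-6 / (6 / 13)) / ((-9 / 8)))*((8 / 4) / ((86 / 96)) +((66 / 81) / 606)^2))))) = 5212.82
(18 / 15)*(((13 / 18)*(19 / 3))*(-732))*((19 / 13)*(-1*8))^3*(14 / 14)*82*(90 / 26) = 4005062504448 / 2197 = 1822968823.14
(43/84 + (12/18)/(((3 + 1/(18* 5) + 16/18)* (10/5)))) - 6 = -5.40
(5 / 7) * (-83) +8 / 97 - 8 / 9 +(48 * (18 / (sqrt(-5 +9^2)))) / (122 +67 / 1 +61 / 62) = -367223 / 6111 +26784 * sqrt(19) / 223801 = -59.57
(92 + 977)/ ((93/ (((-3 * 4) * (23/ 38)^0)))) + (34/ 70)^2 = -5229141/ 37975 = -137.70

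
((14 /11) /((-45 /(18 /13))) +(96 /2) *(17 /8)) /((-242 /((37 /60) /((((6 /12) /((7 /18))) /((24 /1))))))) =-18881618 /3893175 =-4.85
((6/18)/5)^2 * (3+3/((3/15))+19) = 0.16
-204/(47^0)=-204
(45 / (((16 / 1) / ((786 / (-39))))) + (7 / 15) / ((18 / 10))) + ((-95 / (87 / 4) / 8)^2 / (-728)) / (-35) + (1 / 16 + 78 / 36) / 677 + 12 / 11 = -190715095053025 / 3446914607136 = -55.33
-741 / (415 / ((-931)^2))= -642269901 / 415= -1547638.32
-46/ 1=-46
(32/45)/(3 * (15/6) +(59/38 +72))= 152/17325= 0.01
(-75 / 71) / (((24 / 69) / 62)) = -53475 / 284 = -188.29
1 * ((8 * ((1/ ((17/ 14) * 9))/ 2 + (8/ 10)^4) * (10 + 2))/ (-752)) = -87086/ 1498125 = -0.06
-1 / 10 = -0.10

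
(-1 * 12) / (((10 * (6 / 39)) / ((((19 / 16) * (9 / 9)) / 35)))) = -741 / 2800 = -0.26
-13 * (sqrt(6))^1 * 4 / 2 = -26 * sqrt(6) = -63.69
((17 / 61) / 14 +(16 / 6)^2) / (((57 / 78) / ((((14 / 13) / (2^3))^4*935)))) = 17577520345 / 5866728192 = 3.00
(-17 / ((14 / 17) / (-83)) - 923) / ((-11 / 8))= -44260 / 77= -574.81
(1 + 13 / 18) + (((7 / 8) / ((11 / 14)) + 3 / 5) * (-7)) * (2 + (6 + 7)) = -70571 / 396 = -178.21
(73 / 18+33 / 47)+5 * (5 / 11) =65425 / 9306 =7.03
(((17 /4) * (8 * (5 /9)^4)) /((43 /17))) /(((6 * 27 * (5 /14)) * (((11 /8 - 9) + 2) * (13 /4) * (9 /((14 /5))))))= -9063040 /24063117039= -0.00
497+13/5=2498/5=499.60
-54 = -54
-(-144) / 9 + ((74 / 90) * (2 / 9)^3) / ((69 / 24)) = 12074608 / 754515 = 16.00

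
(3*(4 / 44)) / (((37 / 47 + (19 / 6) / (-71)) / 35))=2102310 / 163559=12.85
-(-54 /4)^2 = -182.25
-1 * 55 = -55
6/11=0.55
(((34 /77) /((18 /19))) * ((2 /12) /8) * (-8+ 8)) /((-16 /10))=0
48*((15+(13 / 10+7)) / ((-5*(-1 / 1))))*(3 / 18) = 932 / 25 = 37.28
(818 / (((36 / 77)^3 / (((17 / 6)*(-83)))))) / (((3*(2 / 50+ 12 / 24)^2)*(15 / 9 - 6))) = 164665461104375 / 331619184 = 496549.87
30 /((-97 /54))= -1620 /97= -16.70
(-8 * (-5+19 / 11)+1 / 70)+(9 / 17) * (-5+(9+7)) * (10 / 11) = 412207 / 13090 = 31.49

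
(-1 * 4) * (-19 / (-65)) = -76 / 65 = -1.17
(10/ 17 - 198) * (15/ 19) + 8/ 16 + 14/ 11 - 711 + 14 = -6047765/ 7106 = -851.08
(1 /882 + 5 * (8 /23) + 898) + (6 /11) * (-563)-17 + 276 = 190042147 /223146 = 851.65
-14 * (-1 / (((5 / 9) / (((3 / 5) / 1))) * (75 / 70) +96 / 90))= 8820 / 1297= 6.80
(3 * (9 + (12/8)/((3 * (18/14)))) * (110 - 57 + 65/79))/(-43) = -359294/10191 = -35.26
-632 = -632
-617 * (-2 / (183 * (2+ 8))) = 617 / 915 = 0.67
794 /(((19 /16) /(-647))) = -8219488 /19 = -432604.63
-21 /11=-1.91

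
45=45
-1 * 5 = -5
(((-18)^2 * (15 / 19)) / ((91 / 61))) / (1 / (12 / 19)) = 3557520 / 32851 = 108.29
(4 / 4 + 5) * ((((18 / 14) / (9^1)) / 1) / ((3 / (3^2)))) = 18 / 7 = 2.57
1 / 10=0.10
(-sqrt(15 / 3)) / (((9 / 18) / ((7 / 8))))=-7 * sqrt(5) / 4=-3.91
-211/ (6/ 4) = -422/ 3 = -140.67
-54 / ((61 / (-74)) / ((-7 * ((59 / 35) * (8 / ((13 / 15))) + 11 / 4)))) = -6658335 / 793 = -8396.39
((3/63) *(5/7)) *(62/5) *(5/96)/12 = 0.00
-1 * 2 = -2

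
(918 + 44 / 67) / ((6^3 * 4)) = 30775 / 28944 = 1.06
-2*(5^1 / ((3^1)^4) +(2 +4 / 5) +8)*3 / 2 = -4399 / 135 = -32.59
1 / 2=0.50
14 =14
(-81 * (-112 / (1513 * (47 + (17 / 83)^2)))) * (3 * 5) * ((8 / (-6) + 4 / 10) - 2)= -5456088 / 972859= -5.61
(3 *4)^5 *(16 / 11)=361937.45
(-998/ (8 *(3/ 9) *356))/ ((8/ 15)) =-22455/ 11392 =-1.97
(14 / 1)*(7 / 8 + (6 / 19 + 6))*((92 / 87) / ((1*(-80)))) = -175973 / 132240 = -1.33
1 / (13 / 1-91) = -1 / 78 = -0.01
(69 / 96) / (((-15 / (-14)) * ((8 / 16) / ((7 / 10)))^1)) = 1127 / 1200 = 0.94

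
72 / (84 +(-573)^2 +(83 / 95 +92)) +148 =256599968 / 1733781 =148.00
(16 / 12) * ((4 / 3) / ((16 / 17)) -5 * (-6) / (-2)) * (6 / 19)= -326 / 57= -5.72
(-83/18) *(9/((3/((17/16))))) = -1411/96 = -14.70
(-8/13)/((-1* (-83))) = -8/1079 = -0.01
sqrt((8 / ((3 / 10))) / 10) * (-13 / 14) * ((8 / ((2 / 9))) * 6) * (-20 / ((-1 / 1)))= -18720 * sqrt(6) / 7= -6550.64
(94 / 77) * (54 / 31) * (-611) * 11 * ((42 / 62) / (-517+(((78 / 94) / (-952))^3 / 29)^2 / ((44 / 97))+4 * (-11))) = 920916668802456313586141132786252120064 / 53360821181053878508414916655484118789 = 17.26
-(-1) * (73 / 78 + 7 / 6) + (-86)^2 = 288526 / 39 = 7398.10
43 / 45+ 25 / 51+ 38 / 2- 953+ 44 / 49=-34923136 / 37485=-931.66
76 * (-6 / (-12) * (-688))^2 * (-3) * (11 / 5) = -296786688 / 5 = -59357337.60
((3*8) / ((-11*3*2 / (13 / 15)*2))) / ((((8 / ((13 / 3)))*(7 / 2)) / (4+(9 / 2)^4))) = -223925 / 22176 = -10.10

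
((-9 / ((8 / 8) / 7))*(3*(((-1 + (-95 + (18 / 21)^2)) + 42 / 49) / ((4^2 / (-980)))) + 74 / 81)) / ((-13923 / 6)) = 2810443 / 5967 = 471.00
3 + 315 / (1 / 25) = 7878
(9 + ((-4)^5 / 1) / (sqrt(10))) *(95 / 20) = 171 / 4 - 2432 *sqrt(10) / 5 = -1495.38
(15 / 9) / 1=5 / 3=1.67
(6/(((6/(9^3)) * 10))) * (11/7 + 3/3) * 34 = 223074/35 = 6373.54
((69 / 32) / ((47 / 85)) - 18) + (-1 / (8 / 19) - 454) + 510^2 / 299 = 179619495 / 449696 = 399.42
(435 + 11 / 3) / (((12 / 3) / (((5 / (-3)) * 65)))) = -106925 / 9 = -11880.56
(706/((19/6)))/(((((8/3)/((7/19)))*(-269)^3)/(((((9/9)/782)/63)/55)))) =-353/604454312100980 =-0.00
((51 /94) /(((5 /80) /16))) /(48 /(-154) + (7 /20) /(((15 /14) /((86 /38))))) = 1432569600 /4410433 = 324.81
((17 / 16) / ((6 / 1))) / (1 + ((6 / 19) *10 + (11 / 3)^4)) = 8721 / 9106496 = 0.00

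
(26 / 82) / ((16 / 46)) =299 / 328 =0.91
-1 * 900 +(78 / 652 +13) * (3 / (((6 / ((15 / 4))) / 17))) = -1256565 / 2608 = -481.81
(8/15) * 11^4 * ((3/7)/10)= 58564/175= 334.65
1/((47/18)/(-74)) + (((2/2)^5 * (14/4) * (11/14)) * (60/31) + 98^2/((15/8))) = 111441169/21855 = 5099.12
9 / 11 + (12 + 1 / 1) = 152 / 11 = 13.82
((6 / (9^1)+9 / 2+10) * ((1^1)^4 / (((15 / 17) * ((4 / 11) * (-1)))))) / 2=-17017 / 720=-23.63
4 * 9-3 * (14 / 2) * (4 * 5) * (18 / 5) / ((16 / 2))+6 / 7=-1065 / 7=-152.14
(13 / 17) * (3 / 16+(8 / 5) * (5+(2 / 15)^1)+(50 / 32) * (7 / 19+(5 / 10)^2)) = 11105653 / 1550400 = 7.16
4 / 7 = 0.57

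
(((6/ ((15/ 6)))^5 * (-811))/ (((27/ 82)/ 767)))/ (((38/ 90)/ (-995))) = 841914758191104/ 2375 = 354490424501.52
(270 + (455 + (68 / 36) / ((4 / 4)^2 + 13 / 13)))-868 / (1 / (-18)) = 294299 / 18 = 16349.94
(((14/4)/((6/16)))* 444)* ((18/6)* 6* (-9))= -671328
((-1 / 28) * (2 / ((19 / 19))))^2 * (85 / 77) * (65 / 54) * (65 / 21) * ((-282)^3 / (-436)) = 37285434875 / 34545588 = 1079.31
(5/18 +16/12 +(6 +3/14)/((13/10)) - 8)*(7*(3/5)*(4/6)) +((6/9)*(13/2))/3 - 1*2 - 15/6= -1769/234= -7.56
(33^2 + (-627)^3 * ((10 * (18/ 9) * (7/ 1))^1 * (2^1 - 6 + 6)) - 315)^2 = 4763446566535596849156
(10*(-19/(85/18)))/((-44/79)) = 13509/187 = 72.24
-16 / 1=-16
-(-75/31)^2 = -5625/961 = -5.85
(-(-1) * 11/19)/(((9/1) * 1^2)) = 11/171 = 0.06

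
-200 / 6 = -100 / 3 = -33.33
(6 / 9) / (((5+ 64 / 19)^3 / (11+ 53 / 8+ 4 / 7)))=6989321 / 337653036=0.02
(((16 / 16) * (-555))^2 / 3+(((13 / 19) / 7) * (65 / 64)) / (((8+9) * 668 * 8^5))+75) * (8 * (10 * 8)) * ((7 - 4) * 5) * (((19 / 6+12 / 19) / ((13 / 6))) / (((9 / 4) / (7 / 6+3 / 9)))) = 3523032660364501947125 / 3056074391552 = 1152796761.13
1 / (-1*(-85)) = 1 / 85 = 0.01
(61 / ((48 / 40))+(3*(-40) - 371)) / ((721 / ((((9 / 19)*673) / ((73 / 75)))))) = -21048075 / 105266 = -199.95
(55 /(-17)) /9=-55 /153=-0.36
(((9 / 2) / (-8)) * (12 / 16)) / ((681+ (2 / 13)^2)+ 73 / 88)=-50193 / 81124168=-0.00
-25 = -25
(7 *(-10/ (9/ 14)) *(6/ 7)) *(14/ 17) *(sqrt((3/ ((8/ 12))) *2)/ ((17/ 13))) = -50960/ 289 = -176.33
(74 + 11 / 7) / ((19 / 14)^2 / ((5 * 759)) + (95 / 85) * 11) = 955596180 / 155464517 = 6.15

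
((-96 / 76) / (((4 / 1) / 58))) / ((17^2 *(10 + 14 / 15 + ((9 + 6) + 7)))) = -2610 / 1356277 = -0.00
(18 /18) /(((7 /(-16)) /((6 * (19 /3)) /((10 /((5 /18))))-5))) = 568 /63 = 9.02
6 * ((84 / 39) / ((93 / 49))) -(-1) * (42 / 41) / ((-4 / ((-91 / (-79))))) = 6.51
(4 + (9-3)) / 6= 5 / 3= 1.67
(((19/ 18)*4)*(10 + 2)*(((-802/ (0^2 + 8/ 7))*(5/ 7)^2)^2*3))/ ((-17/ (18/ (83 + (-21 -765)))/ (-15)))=-13567584375/ 30821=-440205.85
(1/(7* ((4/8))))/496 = 1/1736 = 0.00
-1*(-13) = 13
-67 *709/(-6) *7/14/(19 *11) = 47503/2508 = 18.94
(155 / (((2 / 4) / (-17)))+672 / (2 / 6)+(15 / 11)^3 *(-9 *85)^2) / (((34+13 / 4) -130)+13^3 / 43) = -338978167772 / 9536615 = -35544.91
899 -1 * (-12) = 911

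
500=500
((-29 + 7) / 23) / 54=-11 / 621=-0.02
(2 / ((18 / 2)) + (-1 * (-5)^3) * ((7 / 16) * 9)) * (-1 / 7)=-70907 / 1008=-70.34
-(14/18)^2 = -49/81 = -0.60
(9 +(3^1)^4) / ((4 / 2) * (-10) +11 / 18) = -1620 / 349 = -4.64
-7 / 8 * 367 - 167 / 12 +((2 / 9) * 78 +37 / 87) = -220829 / 696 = -317.28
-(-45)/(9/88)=440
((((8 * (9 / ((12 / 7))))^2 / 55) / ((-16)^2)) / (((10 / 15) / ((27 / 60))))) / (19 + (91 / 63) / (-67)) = 7179921 / 1611315200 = 0.00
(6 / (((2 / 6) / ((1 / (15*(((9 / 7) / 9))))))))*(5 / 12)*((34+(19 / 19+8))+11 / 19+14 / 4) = 12523 / 76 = 164.78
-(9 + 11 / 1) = -20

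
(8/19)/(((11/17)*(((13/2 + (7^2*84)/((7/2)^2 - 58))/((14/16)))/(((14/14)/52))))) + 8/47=26019659/152983402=0.17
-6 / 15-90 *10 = -4502 / 5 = -900.40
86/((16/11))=473/8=59.12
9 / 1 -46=-37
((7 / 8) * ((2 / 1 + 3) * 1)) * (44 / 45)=77 / 18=4.28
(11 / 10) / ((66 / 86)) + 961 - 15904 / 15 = -587 / 6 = -97.83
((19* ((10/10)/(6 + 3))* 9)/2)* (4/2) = 19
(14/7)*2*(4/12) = 4/3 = 1.33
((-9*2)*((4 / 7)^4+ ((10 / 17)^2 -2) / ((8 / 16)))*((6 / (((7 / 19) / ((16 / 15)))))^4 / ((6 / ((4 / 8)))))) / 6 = 75888438912483328 / 1041267180625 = 72880.85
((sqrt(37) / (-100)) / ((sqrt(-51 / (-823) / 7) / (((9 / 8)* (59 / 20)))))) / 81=-59* sqrt(10871007) / 7344000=-0.03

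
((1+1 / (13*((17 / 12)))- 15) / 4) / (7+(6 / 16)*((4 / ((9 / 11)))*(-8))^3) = 0.00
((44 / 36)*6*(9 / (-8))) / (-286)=3 / 104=0.03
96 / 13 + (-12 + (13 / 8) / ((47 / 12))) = -5133 / 1222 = -4.20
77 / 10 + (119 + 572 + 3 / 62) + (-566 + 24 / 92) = 474178 / 3565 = 133.01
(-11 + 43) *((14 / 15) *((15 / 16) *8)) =224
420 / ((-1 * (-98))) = 30 / 7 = 4.29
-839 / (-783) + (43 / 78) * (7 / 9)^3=2194655 / 1648998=1.33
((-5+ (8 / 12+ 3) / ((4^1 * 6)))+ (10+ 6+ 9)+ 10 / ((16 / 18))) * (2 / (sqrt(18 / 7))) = 39.17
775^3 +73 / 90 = 41893593823 / 90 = 465484375.81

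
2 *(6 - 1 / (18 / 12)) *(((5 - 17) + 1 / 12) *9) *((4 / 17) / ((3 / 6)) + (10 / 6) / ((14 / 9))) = -209924 / 119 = -1764.07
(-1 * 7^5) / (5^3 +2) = -16807 / 127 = -132.34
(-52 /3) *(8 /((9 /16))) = -6656 /27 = -246.52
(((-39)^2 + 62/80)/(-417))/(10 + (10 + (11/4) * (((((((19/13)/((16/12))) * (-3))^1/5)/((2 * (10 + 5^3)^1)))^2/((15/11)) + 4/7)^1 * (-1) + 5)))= -12961870740000/114293068898387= -0.11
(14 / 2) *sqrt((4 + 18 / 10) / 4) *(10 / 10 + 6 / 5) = 77 *sqrt(145) / 50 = 18.54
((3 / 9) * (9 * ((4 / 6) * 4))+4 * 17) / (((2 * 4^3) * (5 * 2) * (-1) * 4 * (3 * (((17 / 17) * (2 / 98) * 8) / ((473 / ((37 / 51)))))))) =-7486171 / 378880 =-19.76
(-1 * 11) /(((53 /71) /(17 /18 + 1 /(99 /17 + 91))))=-5523232 /392571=-14.07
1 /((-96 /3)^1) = -1 /32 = -0.03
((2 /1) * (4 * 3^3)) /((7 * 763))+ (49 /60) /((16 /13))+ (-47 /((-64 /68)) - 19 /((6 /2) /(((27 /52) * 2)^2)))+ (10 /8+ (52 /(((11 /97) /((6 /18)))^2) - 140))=111458097516599 /314548153920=354.34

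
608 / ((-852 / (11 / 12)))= -418 / 639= -0.65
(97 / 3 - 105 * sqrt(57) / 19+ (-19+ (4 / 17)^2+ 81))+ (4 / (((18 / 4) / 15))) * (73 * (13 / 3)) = 11215945 / 2601 - 105 * sqrt(57) / 19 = 4270.44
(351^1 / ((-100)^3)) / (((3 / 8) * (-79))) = 117 / 9875000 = 0.00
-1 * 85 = -85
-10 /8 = -5 /4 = -1.25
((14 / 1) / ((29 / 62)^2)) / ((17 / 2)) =107632 / 14297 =7.53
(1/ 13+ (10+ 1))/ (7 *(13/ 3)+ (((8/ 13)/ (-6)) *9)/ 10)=2160/ 5897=0.37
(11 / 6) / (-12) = -11 / 72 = -0.15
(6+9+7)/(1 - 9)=-11/4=-2.75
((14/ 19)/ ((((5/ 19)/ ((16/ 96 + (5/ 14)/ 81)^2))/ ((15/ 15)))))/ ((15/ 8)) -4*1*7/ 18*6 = -31998356/ 3444525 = -9.29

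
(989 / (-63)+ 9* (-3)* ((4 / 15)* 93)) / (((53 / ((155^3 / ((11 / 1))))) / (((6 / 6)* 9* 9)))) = -27301217175 / 77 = -354561262.01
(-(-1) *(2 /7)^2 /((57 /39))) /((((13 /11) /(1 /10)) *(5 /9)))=198 /23275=0.01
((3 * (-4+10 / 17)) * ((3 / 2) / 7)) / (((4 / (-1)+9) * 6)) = -87 / 1190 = -0.07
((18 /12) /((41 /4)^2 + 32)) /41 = 8 /29971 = 0.00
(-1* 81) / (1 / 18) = -1458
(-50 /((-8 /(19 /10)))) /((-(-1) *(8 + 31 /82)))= 3895 /2748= 1.42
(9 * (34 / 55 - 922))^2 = 208012615056 / 3025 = 68764500.84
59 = 59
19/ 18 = 1.06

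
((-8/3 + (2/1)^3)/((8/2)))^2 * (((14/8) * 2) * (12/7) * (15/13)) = 160/13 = 12.31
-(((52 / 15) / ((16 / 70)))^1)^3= -753571 / 216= -3488.75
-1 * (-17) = 17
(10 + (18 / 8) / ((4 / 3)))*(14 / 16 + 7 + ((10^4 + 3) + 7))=14986741 / 128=117083.91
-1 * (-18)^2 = -324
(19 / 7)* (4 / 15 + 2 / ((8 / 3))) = 1159 / 420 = 2.76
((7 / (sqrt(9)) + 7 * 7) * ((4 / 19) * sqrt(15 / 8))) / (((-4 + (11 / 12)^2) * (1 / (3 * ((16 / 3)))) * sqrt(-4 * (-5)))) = -8448 * sqrt(6) / 1235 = -16.76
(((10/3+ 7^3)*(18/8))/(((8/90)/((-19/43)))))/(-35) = 110.67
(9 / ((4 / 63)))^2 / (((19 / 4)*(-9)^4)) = 49 / 76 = 0.64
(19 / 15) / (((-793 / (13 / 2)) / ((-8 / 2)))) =38 / 915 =0.04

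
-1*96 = -96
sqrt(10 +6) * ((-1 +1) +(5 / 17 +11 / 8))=227 / 34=6.68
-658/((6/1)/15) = -1645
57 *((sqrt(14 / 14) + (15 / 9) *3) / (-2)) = -171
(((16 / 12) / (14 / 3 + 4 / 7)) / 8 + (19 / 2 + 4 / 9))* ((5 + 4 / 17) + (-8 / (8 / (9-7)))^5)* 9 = -1797523 / 748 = -2403.11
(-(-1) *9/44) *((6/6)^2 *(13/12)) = 39/176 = 0.22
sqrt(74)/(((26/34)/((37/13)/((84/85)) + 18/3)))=164849 * sqrt(74)/14196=99.89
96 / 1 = 96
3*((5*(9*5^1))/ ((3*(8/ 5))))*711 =799875/ 8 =99984.38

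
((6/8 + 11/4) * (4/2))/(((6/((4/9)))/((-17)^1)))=-238/27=-8.81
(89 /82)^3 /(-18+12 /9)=-2114907 /27568400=-0.08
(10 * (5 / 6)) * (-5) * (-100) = 12500 / 3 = 4166.67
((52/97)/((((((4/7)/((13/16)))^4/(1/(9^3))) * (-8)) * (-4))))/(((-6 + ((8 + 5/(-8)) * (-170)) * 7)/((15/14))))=-636767495/55567861338341376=-0.00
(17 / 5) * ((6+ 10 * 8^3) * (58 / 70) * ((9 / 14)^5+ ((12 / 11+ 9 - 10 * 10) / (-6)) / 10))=16394111605961 / 705894000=23224.61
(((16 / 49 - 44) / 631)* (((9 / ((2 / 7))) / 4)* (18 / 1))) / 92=-43335 / 406364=-0.11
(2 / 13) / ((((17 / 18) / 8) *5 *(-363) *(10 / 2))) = -0.00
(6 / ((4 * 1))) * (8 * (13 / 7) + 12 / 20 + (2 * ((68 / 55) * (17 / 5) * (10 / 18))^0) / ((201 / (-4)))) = 108461 / 4690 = 23.13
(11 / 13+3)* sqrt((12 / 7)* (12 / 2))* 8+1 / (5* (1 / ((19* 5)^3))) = 2400* sqrt(14) / 91+171475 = 171573.68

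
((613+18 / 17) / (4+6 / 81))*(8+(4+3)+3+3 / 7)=3305367 / 1190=2777.62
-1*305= -305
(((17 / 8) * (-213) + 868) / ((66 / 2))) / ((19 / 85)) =282455 / 5016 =56.31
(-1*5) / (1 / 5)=-25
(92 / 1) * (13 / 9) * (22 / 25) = 116.94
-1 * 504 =-504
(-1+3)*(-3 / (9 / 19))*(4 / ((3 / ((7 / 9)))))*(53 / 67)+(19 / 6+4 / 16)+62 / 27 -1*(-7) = 2.32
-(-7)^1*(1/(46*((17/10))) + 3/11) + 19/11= 16025/4301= 3.73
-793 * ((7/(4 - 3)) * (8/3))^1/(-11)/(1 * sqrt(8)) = 475.78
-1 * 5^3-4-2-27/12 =-533/4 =-133.25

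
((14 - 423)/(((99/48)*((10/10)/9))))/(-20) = 4908/55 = 89.24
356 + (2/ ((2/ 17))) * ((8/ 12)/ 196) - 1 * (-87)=130259/ 294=443.06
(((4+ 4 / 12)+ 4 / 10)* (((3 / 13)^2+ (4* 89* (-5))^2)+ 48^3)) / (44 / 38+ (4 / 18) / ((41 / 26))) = 11949776.29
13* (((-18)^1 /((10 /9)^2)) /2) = -9477 /100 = -94.77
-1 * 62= -62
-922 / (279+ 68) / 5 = -922 / 1735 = -0.53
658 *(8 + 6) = 9212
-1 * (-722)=722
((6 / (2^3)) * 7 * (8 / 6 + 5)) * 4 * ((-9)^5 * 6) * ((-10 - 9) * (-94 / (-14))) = 6011306298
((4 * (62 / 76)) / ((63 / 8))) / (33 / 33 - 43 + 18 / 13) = -403 / 39501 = -0.01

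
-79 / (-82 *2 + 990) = -79 / 826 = -0.10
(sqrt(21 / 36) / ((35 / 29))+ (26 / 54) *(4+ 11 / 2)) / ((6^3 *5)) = 0.00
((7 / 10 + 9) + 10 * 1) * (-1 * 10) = -197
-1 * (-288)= 288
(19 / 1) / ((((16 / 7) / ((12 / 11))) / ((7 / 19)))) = 3.34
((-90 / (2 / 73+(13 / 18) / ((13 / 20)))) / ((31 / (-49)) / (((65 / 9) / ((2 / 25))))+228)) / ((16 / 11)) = -784704375 / 3291914816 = -0.24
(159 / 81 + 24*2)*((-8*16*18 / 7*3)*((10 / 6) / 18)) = -863360 / 189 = -4568.04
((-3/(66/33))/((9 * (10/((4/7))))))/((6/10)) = -1/63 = -0.02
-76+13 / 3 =-215 / 3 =-71.67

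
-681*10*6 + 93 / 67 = -2737527 / 67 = -40858.61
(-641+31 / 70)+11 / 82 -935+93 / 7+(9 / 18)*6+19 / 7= -2233467 / 1435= -1556.42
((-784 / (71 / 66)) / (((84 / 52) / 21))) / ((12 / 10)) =-560560 / 71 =-7895.21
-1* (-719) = 719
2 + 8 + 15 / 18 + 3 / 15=331 / 30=11.03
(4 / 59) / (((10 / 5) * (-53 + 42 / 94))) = -47 / 72865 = -0.00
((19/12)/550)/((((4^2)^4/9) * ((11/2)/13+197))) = 247/123345305600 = 0.00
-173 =-173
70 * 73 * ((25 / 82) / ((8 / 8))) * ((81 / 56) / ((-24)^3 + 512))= -739125 / 4366336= -0.17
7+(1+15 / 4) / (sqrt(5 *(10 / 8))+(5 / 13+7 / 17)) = 24597 / 2914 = 8.44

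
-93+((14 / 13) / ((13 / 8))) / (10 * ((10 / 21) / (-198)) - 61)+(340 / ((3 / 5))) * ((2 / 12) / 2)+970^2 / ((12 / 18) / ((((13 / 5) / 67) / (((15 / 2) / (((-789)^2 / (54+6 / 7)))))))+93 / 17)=58268708112888180927976 / 339580117859776209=171590.46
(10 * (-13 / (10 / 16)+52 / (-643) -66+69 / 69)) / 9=-552214 / 5787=-95.42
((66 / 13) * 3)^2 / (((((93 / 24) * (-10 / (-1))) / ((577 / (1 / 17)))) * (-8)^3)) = -96138009 / 838240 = -114.69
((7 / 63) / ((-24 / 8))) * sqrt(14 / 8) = -sqrt(7) / 54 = -0.05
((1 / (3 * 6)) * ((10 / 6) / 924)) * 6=5 / 8316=0.00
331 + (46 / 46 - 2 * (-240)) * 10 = 5141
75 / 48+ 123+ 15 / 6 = 2033 / 16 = 127.06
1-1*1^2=0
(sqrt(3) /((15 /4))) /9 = 4 * sqrt(3) /135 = 0.05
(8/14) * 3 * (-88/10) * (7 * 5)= -528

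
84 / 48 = 7 / 4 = 1.75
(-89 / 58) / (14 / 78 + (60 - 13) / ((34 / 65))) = -0.02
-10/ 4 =-5/ 2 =-2.50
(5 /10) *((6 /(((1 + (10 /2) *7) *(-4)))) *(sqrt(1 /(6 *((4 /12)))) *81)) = -27 *sqrt(2) /32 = -1.19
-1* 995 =-995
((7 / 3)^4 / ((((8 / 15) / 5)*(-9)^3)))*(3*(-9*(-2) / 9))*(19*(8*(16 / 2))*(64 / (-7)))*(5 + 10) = 834176000 / 2187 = 381424.78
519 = 519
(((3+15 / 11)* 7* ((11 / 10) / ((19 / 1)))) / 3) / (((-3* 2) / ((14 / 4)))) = -98 / 285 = -0.34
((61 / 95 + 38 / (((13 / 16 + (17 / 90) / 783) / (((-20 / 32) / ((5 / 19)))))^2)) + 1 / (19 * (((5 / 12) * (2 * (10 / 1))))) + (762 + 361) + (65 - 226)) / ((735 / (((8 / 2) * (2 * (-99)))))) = -33885752817661033872 / 24431650249976375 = -1386.96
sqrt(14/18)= sqrt(7)/3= 0.88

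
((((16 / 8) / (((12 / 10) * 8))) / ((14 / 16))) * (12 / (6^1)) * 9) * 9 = 270 / 7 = 38.57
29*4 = 116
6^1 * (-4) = -24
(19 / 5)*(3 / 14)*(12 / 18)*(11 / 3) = 209 / 105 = 1.99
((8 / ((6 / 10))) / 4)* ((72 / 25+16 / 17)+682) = 194316 / 85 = 2286.07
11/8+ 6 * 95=4571/8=571.38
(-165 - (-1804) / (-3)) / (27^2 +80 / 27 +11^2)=-20691 / 23030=-0.90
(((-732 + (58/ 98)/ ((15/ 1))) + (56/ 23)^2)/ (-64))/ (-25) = -282292279/ 622104000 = -0.45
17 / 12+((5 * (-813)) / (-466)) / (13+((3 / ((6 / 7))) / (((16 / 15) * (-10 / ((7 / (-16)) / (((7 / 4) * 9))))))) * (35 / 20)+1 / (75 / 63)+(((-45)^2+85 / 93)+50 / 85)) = 328089066932239 / 230895469996404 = 1.42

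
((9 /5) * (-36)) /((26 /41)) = -6642 /65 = -102.18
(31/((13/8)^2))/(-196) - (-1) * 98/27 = 798146/223587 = 3.57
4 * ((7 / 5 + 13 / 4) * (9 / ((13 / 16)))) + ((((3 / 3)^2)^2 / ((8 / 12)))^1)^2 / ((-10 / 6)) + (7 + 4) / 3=162511 / 780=208.35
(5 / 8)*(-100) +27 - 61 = -193 / 2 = -96.50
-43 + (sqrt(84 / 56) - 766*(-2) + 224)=sqrt(6) / 2 + 1713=1714.22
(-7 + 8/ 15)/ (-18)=97/ 270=0.36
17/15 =1.13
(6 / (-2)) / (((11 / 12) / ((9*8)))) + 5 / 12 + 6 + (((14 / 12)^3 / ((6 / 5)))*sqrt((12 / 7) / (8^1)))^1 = -30257 / 132 + 245*sqrt(42) / 2592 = -228.61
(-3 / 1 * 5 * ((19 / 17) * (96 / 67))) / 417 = -9120 / 158321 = -0.06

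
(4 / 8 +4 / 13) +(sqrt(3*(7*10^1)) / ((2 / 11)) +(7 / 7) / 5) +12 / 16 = 81.46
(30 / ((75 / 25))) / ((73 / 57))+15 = 1665 / 73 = 22.81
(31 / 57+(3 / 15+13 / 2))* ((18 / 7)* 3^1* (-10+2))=-297288 / 665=-447.05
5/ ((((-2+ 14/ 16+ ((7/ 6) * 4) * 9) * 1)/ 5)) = 200/ 327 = 0.61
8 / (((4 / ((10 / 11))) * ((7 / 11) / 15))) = 300 / 7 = 42.86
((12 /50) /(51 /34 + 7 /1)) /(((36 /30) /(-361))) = -722 /85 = -8.49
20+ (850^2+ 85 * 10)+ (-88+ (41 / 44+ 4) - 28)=31823393 / 44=723258.93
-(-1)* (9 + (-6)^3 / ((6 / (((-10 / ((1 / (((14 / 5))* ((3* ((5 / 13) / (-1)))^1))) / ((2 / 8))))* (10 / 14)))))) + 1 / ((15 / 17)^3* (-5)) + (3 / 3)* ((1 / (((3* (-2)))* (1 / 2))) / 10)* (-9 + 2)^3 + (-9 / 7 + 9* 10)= -303549541 / 3071250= -98.84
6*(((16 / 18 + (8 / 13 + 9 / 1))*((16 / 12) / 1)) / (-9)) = -9832 / 1053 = -9.34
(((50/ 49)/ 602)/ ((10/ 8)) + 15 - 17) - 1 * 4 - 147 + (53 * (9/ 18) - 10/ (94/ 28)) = -179508199/ 1386406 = -129.48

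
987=987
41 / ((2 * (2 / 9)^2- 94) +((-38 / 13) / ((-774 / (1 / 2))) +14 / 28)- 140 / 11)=-20420829 / 52858379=-0.39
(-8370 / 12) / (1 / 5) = -6975 / 2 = -3487.50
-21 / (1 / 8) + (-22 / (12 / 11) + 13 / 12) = -2245 / 12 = -187.08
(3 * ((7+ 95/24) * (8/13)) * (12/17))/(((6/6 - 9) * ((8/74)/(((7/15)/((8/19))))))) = -1294223/70720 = -18.30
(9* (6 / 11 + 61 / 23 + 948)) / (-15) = -721959 / 1265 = -570.72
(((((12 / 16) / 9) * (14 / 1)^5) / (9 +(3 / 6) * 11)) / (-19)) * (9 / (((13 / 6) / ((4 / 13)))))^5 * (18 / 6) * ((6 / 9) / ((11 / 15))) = -1264383845723013120 / 835560319096789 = -1513.22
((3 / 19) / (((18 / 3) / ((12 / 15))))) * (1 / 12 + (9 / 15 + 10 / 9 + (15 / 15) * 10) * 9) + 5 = 20579 / 2850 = 7.22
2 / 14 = 1 / 7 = 0.14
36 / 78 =6 / 13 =0.46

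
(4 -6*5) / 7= -26 / 7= -3.71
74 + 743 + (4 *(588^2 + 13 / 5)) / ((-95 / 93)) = -1353053.90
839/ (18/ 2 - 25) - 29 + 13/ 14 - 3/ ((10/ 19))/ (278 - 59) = -3292269/ 40880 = -80.53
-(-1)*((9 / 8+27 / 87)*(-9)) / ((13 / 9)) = -26973 / 3016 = -8.94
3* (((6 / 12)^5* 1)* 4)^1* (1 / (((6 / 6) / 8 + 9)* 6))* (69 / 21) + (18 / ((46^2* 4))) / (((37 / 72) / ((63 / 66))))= 2910590 / 110019833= 0.03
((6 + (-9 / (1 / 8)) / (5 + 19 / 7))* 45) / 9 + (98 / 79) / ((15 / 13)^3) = -4228444 / 266625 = -15.86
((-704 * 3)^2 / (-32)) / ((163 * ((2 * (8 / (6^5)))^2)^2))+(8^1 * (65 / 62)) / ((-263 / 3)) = -63401622032493525156 / 1328939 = -47708451653908.51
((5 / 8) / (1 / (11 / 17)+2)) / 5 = 11 / 312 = 0.04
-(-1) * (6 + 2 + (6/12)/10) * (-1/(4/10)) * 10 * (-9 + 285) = -55545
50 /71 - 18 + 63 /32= -34823 /2272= -15.33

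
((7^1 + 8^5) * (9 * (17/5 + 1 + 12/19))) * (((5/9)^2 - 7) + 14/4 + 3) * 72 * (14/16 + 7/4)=-53678205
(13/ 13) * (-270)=-270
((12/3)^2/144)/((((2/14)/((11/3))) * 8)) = 77/216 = 0.36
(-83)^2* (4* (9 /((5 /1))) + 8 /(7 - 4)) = 1019572 /15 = 67971.47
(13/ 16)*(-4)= -13/ 4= -3.25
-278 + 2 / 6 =-277.67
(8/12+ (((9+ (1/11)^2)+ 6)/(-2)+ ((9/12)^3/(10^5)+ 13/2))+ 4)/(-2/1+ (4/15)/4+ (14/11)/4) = -2.27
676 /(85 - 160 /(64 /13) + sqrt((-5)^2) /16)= 64 /5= 12.80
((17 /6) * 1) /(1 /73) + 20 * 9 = 2321 /6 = 386.83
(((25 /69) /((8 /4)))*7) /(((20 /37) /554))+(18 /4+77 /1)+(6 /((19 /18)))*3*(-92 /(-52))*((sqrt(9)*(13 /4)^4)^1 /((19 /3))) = 4743623015 /1594176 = 2975.60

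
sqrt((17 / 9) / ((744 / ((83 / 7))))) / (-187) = -sqrt(1837122) / 1460844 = -0.00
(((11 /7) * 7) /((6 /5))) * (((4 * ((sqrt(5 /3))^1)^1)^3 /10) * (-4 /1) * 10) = -35200 * sqrt(15) /27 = -5049.22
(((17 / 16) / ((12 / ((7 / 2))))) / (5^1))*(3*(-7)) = -833 / 640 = -1.30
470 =470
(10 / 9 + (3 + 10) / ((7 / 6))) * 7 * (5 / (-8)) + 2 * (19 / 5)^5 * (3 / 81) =857521 / 168750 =5.08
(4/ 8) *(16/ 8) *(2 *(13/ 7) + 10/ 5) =40/ 7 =5.71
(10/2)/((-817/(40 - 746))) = 3530/817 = 4.32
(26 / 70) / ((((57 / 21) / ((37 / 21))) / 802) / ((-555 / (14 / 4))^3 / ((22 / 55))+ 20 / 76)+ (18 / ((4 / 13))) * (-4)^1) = -5012010530992634 / 3157566634527959703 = -0.00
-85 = -85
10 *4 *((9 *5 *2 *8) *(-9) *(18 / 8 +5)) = -1879200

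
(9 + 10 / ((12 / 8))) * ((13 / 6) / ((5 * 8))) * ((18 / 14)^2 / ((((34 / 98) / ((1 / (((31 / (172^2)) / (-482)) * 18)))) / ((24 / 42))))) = -1089068396 / 18445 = -59044.10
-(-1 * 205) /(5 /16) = 656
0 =0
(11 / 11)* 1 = 1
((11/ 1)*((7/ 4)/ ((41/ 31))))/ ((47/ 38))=45353/ 3854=11.77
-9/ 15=-3/ 5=-0.60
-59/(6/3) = -59/2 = -29.50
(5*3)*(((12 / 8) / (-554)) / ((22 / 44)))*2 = -45 / 277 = -0.16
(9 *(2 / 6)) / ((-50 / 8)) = -12 / 25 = -0.48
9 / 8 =1.12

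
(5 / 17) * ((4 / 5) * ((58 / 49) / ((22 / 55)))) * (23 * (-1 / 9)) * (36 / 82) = -26680 / 34153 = -0.78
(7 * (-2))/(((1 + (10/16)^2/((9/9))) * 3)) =-896/267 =-3.36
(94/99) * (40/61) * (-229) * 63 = -8982.53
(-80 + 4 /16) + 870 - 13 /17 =53685 /68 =789.49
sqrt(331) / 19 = 0.96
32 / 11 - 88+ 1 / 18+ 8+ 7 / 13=-196903 / 2574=-76.50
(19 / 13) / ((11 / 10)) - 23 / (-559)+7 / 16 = 177811 / 98384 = 1.81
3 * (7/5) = 21/5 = 4.20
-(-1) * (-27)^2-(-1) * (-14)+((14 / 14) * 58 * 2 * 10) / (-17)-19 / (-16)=176243 / 272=647.95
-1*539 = -539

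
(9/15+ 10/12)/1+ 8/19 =1057/570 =1.85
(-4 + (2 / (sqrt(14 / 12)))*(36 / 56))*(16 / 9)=-64 / 9 + 16*sqrt(42) / 49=-4.99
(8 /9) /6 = 4 /27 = 0.15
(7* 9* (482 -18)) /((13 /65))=146160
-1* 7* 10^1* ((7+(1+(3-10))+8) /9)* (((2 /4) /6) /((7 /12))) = -10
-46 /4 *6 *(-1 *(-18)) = -1242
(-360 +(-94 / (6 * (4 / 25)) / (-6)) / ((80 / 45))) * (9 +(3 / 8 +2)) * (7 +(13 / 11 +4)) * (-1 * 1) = 273785785 / 5632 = 48612.53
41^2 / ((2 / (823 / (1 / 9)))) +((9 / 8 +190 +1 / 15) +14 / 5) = 747093299 / 120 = 6225777.49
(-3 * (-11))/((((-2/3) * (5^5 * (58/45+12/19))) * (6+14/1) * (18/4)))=-1881/20525000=-0.00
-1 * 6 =-6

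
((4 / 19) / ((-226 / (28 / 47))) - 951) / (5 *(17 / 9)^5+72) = -5666608646235 / 1145399189017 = -4.95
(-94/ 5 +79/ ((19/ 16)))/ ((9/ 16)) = 72544/ 855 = 84.85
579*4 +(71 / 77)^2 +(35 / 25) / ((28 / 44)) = 68748244 / 29645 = 2319.05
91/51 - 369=-18728/51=-367.22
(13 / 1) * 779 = 10127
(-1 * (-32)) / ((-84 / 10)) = -80 / 21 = -3.81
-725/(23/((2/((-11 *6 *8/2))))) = 725/3036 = 0.24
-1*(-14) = 14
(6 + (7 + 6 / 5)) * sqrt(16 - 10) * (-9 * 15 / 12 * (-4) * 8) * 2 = 10224 * sqrt(6) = 25043.58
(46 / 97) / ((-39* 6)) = -23 / 11349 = -0.00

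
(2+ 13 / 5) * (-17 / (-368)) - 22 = -1743 / 80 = -21.79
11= 11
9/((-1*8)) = -9/8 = -1.12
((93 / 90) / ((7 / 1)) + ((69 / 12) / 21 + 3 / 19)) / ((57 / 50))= 7705 / 15162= 0.51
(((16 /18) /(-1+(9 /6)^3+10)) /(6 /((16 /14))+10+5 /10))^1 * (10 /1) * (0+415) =1062400 /56133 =18.93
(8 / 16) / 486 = 1 / 972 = 0.00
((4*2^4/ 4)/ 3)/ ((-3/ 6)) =-32/ 3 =-10.67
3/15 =1/5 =0.20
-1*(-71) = 71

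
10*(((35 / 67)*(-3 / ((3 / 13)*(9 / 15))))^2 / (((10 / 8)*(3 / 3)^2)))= 41405000 / 40401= 1024.85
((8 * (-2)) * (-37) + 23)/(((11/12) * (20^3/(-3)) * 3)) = -369/4400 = -0.08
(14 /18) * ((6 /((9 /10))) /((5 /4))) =112 /27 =4.15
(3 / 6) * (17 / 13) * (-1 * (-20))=170 / 13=13.08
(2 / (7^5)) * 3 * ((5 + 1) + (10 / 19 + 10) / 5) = 132 / 45619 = 0.00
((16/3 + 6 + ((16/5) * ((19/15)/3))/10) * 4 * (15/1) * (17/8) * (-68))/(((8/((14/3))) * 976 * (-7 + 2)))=13050373/1098000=11.89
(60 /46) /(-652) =-15 /7498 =-0.00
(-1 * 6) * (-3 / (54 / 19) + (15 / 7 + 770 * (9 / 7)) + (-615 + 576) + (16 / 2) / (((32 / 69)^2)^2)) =-9289923791 / 1376256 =-6750.14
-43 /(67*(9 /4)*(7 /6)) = -344 /1407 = -0.24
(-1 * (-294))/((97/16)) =4704/97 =48.49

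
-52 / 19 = -2.74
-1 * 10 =-10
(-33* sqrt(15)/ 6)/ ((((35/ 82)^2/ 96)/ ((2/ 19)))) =-7100544* sqrt(15)/ 23275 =-1181.54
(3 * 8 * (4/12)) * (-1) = -8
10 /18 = 5 /9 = 0.56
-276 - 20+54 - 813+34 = -1021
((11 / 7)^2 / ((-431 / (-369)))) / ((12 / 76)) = 282777 / 21119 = 13.39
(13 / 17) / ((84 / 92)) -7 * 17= -42184 / 357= -118.16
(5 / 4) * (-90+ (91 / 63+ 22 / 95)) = -75517 / 684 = -110.40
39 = 39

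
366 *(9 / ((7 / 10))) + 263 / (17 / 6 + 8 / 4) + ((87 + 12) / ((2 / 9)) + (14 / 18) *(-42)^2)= 2670517 / 406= 6577.63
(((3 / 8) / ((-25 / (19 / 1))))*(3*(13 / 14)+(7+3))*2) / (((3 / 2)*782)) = -0.01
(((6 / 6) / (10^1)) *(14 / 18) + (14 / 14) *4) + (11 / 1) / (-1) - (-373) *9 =301507 / 90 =3350.08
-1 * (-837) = 837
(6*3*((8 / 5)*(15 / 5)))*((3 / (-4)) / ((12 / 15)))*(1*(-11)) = 891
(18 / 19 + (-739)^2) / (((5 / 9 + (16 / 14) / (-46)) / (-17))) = -255599816661 / 14611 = -17493656.61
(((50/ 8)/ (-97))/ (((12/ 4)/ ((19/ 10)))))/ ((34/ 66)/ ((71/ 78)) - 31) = 3905/ 2912328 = 0.00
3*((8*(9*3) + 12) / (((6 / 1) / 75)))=8550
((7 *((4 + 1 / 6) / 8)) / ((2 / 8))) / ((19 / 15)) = 875 / 76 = 11.51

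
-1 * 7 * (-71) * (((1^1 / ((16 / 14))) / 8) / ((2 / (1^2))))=3479 / 128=27.18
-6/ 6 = -1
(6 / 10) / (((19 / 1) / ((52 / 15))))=52 / 475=0.11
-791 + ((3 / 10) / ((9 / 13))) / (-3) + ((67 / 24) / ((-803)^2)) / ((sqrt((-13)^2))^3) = -403477601973871 / 509992334280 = -791.14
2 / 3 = 0.67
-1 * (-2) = 2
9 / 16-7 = -103 / 16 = -6.44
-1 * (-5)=5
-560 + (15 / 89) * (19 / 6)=-99585 / 178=-559.47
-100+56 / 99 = -9844 / 99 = -99.43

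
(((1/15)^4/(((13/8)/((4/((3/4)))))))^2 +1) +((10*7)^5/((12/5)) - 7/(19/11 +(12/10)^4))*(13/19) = 132476726103164004721442968/276484556049609375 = 479146929.56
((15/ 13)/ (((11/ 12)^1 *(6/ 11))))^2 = 900/ 169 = 5.33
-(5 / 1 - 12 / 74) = -179 / 37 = -4.84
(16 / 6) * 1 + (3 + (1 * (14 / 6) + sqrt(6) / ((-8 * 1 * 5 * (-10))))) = sqrt(6) / 400 + 8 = 8.01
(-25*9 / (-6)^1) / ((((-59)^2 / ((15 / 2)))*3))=0.03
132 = 132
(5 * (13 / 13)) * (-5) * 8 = -200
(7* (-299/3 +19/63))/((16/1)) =-1565/36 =-43.47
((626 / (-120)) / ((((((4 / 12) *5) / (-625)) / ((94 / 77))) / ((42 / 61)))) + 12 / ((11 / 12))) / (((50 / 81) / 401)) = 1076673.99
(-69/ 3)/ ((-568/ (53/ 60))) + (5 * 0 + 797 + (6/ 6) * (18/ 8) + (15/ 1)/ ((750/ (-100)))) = 27171499/ 34080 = 797.29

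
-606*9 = -5454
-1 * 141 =-141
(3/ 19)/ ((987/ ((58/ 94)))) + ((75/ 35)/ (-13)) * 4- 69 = -266053792/ 3819361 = -69.66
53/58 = 0.91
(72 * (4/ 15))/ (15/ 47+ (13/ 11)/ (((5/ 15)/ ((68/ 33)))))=545952/ 216815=2.52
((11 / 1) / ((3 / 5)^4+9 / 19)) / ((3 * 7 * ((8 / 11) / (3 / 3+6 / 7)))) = 18679375 / 8424864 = 2.22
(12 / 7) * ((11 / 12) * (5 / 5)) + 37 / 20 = 479 / 140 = 3.42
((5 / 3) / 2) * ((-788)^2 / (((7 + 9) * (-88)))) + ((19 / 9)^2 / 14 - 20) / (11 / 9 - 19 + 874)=-15701745121 / 42722064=-367.53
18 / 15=6 / 5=1.20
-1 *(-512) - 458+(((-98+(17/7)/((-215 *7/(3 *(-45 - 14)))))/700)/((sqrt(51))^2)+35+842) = 350147605079/376099500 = 931.00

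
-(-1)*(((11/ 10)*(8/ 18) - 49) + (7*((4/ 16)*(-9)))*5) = -127.26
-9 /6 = -3 /2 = -1.50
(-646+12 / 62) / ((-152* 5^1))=1001 / 1178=0.85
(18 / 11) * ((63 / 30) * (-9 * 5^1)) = -1701 / 11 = -154.64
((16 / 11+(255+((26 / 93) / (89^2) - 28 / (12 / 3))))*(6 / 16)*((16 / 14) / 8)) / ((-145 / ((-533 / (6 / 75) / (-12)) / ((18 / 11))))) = -2693483677235 / 86135361984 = -31.27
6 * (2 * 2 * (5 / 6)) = 20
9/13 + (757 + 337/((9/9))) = 14231/13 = 1094.69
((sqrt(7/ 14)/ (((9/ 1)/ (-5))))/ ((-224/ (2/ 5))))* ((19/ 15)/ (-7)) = -19* sqrt(2)/ 211680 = -0.00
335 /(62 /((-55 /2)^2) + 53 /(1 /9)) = 1013375 /1443173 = 0.70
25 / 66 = 0.38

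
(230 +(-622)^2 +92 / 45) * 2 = 34840444 / 45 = 774232.09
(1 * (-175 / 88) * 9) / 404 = -1575 / 35552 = -0.04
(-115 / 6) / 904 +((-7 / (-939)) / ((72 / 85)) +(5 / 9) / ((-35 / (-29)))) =47907253 / 106955856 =0.45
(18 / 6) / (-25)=-0.12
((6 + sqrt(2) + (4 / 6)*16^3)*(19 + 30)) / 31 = 49*sqrt(2) / 31 + 402290 / 93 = 4327.93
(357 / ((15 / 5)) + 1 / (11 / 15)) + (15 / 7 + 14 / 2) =9972 / 77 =129.51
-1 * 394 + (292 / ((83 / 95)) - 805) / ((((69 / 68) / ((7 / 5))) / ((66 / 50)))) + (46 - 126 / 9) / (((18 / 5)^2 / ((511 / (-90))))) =-8805161842 / 6958305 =-1265.42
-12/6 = -2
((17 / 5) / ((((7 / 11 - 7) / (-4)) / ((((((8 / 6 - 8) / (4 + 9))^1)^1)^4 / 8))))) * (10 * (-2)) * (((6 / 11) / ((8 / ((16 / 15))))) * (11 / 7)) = -4787200 / 113358609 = -0.04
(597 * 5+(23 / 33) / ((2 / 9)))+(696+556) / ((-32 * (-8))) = 2107091 / 704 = 2993.03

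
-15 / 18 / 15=-1 / 18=-0.06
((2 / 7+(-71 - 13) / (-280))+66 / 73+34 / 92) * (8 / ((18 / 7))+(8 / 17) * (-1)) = 44143868 / 8991045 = 4.91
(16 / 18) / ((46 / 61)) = 244 / 207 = 1.18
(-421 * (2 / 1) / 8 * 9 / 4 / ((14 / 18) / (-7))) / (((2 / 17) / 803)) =465512751 / 32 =14547273.47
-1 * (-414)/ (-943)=-18/ 41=-0.44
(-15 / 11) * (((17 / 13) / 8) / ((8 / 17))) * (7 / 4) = -0.83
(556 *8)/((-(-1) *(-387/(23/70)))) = -51152/13545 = -3.78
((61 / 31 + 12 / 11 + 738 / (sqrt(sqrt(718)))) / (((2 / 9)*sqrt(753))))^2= 27*(374437 + 125829*718^(3 / 4))^2 / 15046357207244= 570.32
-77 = -77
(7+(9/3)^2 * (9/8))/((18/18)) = 137/8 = 17.12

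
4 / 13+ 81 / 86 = 1397 / 1118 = 1.25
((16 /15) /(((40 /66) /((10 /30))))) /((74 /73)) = 1606 /2775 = 0.58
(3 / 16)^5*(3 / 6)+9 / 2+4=8.50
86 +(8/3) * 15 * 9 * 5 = 1886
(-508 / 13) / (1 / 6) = -3048 / 13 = -234.46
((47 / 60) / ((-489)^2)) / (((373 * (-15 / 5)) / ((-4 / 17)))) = 47 / 68231981745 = 0.00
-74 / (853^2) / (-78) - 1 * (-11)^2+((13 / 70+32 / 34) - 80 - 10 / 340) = -3375187495427 / 16884166845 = -199.90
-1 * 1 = -1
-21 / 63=-1 / 3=-0.33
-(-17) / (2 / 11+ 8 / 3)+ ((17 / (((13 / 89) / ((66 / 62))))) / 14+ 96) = 14692974 / 132587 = 110.82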